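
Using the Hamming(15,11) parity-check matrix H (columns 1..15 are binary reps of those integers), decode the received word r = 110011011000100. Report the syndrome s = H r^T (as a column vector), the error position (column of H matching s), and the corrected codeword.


s = (1, 1, 0, 0)^T, error position = 12, corrected codeword c = 110011011001100

Compute s = H r^T mod 2 one row at a time:
  s_1 = 1 + 1 + 0 + 0 + 0 + 1 + 0 + 0 = 3 ≡ 1 (mod 2).
  s_2 = 0 + 1 + 1 + 0 + 0 + 1 + 0 + 0 = 3 ≡ 1 (mod 2).
  s_3 = 1 + 0 + 1 + 0 + 0 + 0 + 0 + 0 = 2 ≡ 0 (mod 2).
  s_4 = 1 + 0 + 1 + 0 + 1 + 0 + 1 + 0 = 4 ≡ 0 (mod 2).
s = (1, 1, 0, 0)^T — this equals column 12 of H (binary 1100), so error is at position 12.
Correct: flip bit 12 of r = 110011011000100 to get c = 110011011001100.


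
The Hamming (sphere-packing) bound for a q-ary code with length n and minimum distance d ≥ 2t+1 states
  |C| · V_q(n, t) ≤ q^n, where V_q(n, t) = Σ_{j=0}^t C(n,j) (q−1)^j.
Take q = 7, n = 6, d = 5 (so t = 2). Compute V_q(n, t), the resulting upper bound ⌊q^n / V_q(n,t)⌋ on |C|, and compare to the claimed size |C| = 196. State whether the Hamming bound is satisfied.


V_q(n, t) = 577, q^n = 117649, Hamming bound = 203, |C| = 196 ≤ bound (satisfied).

Step 1: Compute V_q(n, t) = Σ_{j=0}^2 C(n, j) (q−1)^j.
  j = 0: C(6,0)·(6)^0 = 1·1 = 1.
  j = 1: C(6,1)·(6)^1 = 6·6 = 36.
  j = 2: C(6,2)·(6)^2 = 15·36 = 540.
  V_q(n, t) = 1 + 36 + 540 = 577.
Step 2: q^n = 7^6 = 117649.
Step 3: Hamming bound ⌊q^n / V_q(n,t)⌋ = ⌊117649/577⌋ = 203.
Step 4: Compare |C| = 196 to 203: satisfied.
The claimed |C| lies below the Hamming bound.


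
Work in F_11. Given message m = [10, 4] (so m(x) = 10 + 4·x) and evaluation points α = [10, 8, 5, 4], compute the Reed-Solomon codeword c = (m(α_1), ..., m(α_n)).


c = [6, 9, 8, 4]

Message polynomial: m(x) = 10 + 4·x (mod 11).
For each evaluation point α_i, compute m(α_i) mod 11:
  α_1 = 10: Horner steps 4 → 6, so m(10) = 6.
  α_2 = 8: Horner steps 4 → 9, so m(8) = 9.
  α_3 = 5: Horner steps 4 → 8, so m(5) = 8.
  α_4 = 4: Horner steps 4 → 4, so m(4) = 4.
Codeword c = [6, 9, 8, 4] ∈ F_11^4.


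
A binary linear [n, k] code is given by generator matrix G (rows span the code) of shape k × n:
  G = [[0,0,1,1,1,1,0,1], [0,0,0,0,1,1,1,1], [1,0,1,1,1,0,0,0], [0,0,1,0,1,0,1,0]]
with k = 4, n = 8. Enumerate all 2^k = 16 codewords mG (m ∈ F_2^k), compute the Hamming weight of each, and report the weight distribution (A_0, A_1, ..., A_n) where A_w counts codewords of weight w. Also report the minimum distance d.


Weight distribution: A_0 = 1, A_2 = 2, A_3 = 6, A_4 = 3, A_5 = 2, A_6 = 2. Minimum distance d = 2.

Enumerate all 2^4 = 16 messages m ∈ F_2^4.
For each, compute codeword c = mG in F_2^8, then tally its weight.
  m = 0000 → c = 00000000, weight = 0.
  m = 1000 → c = 00111101, weight = 5.
  m = 0100 → c = 00001111, weight = 4.
  m = 1100 → c = 00110010, weight = 3.
  m = 0010 → c = 10111000, weight = 4.
  m = 1010 → c = 10000101, weight = 3.
  m = 0110 → c = 10110111, weight = 6.
  m = 1110 → c = 10001010, weight = 3.
  m = 0001 → c = 00101010, weight = 3.
  m = 1001 → c = 00010111, weight = 4.
  m = 0101 → c = 00100101, weight = 3.
  m = 1101 → c = 00011000, weight = 2.
  m = 0011 → c = 10010010, weight = 3.
  m = 1011 → c = 10101111, weight = 6.
  m = 0111 → c = 10011101, weight = 5.
  m = 1111 → c = 10100000, weight = 2.
Tally weights:
  weight 0: 1 codewords.
  weight 2: 2 codewords.
  weight 3: 6 codewords.
  weight 4: 3 codewords.
  weight 5: 2 codewords.
  weight 6: 2 codewords.
Minimum distance d = smallest w > 0 with A_w > 0 = 2.
Sanity: Σ A_w = 16 = 2^4 = 16 ✓.


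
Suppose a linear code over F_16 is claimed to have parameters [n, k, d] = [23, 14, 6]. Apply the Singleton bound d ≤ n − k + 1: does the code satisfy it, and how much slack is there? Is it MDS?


Singleton RHS = n − k + 1 = 10, slack = 4, bound satisfied, not MDS.

Singleton bound: d ≤ n − k + 1.
Here n = 23, k = 14, so n − k + 1 = 10.
Given d = 6, check d ≤ 10: YES.
Slack = (n − k + 1) − d = 4.
The code is NOT MDS (slack = 4 > 0).
Description: the claimed parameters are [23, 14, 6]_16; such a code would be non-MDS.


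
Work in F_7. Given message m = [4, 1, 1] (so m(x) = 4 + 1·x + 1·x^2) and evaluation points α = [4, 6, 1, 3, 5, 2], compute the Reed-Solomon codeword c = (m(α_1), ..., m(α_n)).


c = [3, 4, 6, 2, 6, 3]

Message polynomial: m(x) = 4 + 1·x + 1·x^2 (mod 7).
For each evaluation point α_i, compute m(α_i) mod 7:
  α_1 = 4: Horner steps 1 → 5 → 3, so m(4) = 3.
  α_2 = 6: Horner steps 1 → 0 → 4, so m(6) = 4.
  α_3 = 1: Horner steps 1 → 2 → 6, so m(1) = 6.
  α_4 = 3: Horner steps 1 → 4 → 2, so m(3) = 2.
  α_5 = 5: Horner steps 1 → 6 → 6, so m(5) = 6.
  α_6 = 2: Horner steps 1 → 3 → 3, so m(2) = 3.
Codeword c = [3, 4, 6, 2, 6, 3] ∈ F_7^6.


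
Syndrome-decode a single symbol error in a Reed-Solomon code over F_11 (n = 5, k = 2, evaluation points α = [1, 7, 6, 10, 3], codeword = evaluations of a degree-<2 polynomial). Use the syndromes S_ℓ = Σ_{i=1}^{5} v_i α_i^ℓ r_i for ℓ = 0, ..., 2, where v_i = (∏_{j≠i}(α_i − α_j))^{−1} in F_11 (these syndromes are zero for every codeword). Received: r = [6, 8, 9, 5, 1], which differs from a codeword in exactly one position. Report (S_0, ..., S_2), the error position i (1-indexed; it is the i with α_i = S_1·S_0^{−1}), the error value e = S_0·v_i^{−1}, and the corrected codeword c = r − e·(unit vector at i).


S = (3, 3, 3), error at position 1, error magnitude e = 3, c = [3, 8, 9, 5, 1].

Step 1: column multipliers v_i = (∏_{j≠i}(α_i − α_j))^{−1} mod 11.
  i = 1 (α = 1): (1−7)(1−6)(1−10)(1−3) = (−6)·(−5)·(−9)·(−2) = 540 ≡ 1, so v_1 = 1^{−1} = 1 (mod 11).
  i = 2 (α = 7): (7−1)(7−6)(7−10)(7−3) = 6·1·(−3)·4 = −72 ≡ 5, so v_2 = 5^{−1} = 9 (mod 11).
  i = 3 (α = 6): (6−1)(6−7)(6−10)(6−3) = 5·(−1)·(−4)·3 = 60 ≡ 5, so v_3 = 5^{−1} = 9 (mod 11).
  i = 4 (α = 10): (10−1)(10−7)(10−6)(10−3) = 9·3·4·7 = 756 ≡ 8, so v_4 = 8^{−1} = 7 (mod 11).
  i = 5 (α = 3): (3−1)(3−7)(3−6)(3−10) = 2·(−4)·(−3)·(−7) = −168 ≡ 8, so v_5 = 8^{−1} = 7 (mod 11).
  v = [1, 9, 9, 7, 7].
Step 2: syndromes of r = [6, 8, 9, 5, 1] (all sums mod 11).
  S_0 = Σ v_i r_i = 1·6 + 9·8 + 9·9 + 7·5 + 7·1 = 201 ≡ 3.
  S_1 = Σ v_i α_i r_i = 1·1·6 + 9·7·8 + 9·6·9 + 7·10·5 + 7·3·1 = 1367 ≡ 3.
  α_i^2 mod 11 = [1, 5, 3, 1, 9].
  S_2 = Σ v_i α_i^2 r_i = 1·1·6 + 9·5·8 + 9·3·9 + 7·1·5 + 7·9·1 = 707 ≡ 3.
  S = (3, 3, 3) ≠ 0, so r is not a codeword (an error is present).
Step 3: locate the error. For a single error e at position i, S_ℓ = v_i·e·α_i^ℓ, so α_err = S_1/S_0.
  S_0^{−1} = 3^{−1} = 4 (mod 11), so α_err = 3·4 = 12 ≡ 1 = α_1. Error position i = 1.
  Consistency check: S_2/S_1 = 3·4 = 12 ≡ 1 = α_err ✓ (single-error assumption holds).
Step 4: error magnitude e = S_0/v_1 = S_0·∏_{j≠1}(α_1 − α_j) = 3·1 = 3 ≡ 3 (mod 11).
Step 5: correct position 1: c_1 = r_1 − e = 6 − 3 ≡ 3 (mod 11). Hence c = [3, 8, 9, 5, 1].
  Check: interpolating c through the α_i gives m(x) = 4 + 10·x (degree < 2) with m(α_i) = c_i for every i, so c is indeed a codeword.


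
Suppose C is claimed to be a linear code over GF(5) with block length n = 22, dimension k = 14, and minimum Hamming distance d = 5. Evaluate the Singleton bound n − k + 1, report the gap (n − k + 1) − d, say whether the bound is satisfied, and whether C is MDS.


Singleton RHS = n − k + 1 = 9, slack = 4, bound satisfied, not MDS.

Singleton bound: d ≤ n − k + 1.
Here n = 22, k = 14, so n − k + 1 = 9.
Given d = 5, check d ≤ 9: YES.
Slack = (n − k + 1) − d = 4.
The code is NOT MDS (slack = 4 > 0).
Description: the claimed parameters are [22, 14, 5]_5; such a code would be non-MDS.


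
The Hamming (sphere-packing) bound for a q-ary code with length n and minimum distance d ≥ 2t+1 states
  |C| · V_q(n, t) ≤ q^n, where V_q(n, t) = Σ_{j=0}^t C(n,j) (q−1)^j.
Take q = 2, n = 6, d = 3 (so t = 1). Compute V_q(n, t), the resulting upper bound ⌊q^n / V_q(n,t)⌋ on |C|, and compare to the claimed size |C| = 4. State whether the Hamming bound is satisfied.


V_q(n, t) = 7, q^n = 64, Hamming bound = 9, |C| = 4 ≤ bound (satisfied).

Step 1: Compute V_q(n, t) = Σ_{j=0}^1 C(n, j) (q−1)^j.
  j = 0: C(6,0)·(1)^0 = 1·1 = 1.
  j = 1: C(6,1)·(1)^1 = 6·1 = 6.
  V_q(n, t) = 1 + 6 = 7.
Step 2: q^n = 2^6 = 64.
Step 3: Hamming bound ⌊q^n / V_q(n,t)⌋ = ⌊64/7⌋ = 9.
Step 4: Compare |C| = 4 to 9: satisfied.
The claimed |C| lies below the Hamming bound.


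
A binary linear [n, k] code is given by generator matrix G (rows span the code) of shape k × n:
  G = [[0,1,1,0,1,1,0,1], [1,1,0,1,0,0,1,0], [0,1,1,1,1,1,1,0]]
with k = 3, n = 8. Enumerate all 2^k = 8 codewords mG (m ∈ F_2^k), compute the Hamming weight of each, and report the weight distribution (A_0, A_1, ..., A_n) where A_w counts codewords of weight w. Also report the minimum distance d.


Weight distribution: A_0 = 1, A_3 = 2, A_4 = 2, A_5 = 1, A_6 = 1, A_7 = 1. Minimum distance d = 3.

Enumerate all 2^3 = 8 messages m ∈ F_2^3.
For each, compute codeword c = mG in F_2^8, then tally its weight.
  m = 000 → c = 00000000, weight = 0.
  m = 100 → c = 01101101, weight = 5.
  m = 010 → c = 11010010, weight = 4.
  m = 110 → c = 10111111, weight = 7.
  m = 001 → c = 01111110, weight = 6.
  m = 101 → c = 00010011, weight = 3.
  m = 011 → c = 10101100, weight = 4.
  m = 111 → c = 11000001, weight = 3.
Tally weights:
  weight 0: 1 codewords.
  weight 3: 2 codewords.
  weight 4: 2 codewords.
  weight 5: 1 codewords.
  weight 6: 1 codewords.
  weight 7: 1 codewords.
Minimum distance d = smallest w > 0 with A_w > 0 = 3.
Sanity: Σ A_w = 8 = 2^3 = 8 ✓.


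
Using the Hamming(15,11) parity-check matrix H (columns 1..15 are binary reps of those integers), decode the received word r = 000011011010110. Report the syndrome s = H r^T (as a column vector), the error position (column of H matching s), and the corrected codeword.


s = (1, 0, 1, 0)^T, error position = 10, corrected codeword c = 000011011110110

Compute s = H r^T mod 2 one row at a time:
  s_1 = 1 + 1 + 0 + 1 + 0 + 1 + 1 + 0 = 5 ≡ 1 (mod 2).
  s_2 = 0 + 1 + 1 + 0 + 0 + 1 + 1 + 0 = 4 ≡ 0 (mod 2).
  s_3 = 0 + 0 + 1 + 0 + 0 + 1 + 1 + 0 = 3 ≡ 1 (mod 2).
  s_4 = 0 + 0 + 1 + 0 + 1 + 1 + 1 + 0 = 4 ≡ 0 (mod 2).
s = (1, 0, 1, 0)^T — this equals column 10 of H (binary 1010), so error is at position 10.
Correct: flip bit 10 of r = 000011011010110 to get c = 000011011110110.


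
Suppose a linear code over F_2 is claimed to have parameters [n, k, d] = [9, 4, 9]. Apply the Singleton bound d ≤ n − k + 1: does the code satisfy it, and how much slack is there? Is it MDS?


Singleton RHS = n − k + 1 = 6, slack = -3, bound violated (no such code; not MDS).

Singleton bound: d ≤ n − k + 1.
Here n = 9, k = 4, so n − k + 1 = 6.
Given d = 9, check d ≤ 6: NO.
Slack = (n − k + 1) − d = -3.
The slack is negative: d = 9 exceeds n − k + 1 = 6 by 3, so the Singleton bound is violated and no linear [9, 4, 9]_2 code can exist. In particular it is not MDS (MDS requires d = n − k + 1 exactly).
Description: the claimed parameters are [9, 4, 9]_2; such a code would be impossible (violates the Singleton bound).


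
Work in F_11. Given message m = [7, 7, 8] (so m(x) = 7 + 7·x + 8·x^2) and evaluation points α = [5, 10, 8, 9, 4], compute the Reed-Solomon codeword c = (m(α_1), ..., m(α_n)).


c = [0, 8, 3, 3, 9]

Message polynomial: m(x) = 7 + 7·x + 8·x^2 (mod 11).
For each evaluation point α_i, compute m(α_i) mod 11:
  α_1 = 5: Horner steps 8 → 3 → 0, so m(5) = 0.
  α_2 = 10: Horner steps 8 → 10 → 8, so m(10) = 8.
  α_3 = 8: Horner steps 8 → 5 → 3, so m(8) = 3.
  α_4 = 9: Horner steps 8 → 2 → 3, so m(9) = 3.
  α_5 = 4: Horner steps 8 → 6 → 9, so m(4) = 9.
Codeword c = [0, 8, 3, 3, 9] ∈ F_11^5.


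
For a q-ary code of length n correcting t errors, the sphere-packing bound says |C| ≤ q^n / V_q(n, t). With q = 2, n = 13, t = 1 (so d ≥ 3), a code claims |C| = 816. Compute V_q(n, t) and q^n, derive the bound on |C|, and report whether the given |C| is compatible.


V_q(n, t) = 14, q^n = 8192, Hamming bound = 585, |C| = 816 > bound (violated).

Step 1: Compute V_q(n, t) = Σ_{j=0}^1 C(n, j) (q−1)^j.
  j = 0: C(13,0)·(1)^0 = 1·1 = 1.
  j = 1: C(13,1)·(1)^1 = 13·1 = 13.
  V_q(n, t) = 1 + 13 = 14.
Step 2: q^n = 2^13 = 8192.
Step 3: Hamming bound ⌊q^n / V_q(n,t)⌋ = ⌊8192/14⌋ = 585.
Step 4: Compare |C| = 816 to 585: violated.
The claimed |C| lies above the Hamming bound, so no 2-ary code of length 13 with d ≥ 3 can have 816 codewords.


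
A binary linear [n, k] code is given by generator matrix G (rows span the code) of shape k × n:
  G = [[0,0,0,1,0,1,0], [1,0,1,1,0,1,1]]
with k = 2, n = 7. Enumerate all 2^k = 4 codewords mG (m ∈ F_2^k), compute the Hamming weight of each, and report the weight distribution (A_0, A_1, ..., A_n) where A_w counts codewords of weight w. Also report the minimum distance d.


Weight distribution: A_0 = 1, A_2 = 1, A_3 = 1, A_5 = 1. Minimum distance d = 2.

Enumerate all 2^2 = 4 messages m ∈ F_2^2.
For each, compute codeword c = mG in F_2^7, then tally its weight.
  m = 00 → c = 0000000, weight = 0.
  m = 10 → c = 0001010, weight = 2.
  m = 01 → c = 1011011, weight = 5.
  m = 11 → c = 1010001, weight = 3.
Tally weights:
  weight 0: 1 codewords.
  weight 2: 1 codewords.
  weight 3: 1 codewords.
  weight 5: 1 codewords.
Minimum distance d = smallest w > 0 with A_w > 0 = 2.
Sanity: Σ A_w = 4 = 2^2 = 4 ✓.


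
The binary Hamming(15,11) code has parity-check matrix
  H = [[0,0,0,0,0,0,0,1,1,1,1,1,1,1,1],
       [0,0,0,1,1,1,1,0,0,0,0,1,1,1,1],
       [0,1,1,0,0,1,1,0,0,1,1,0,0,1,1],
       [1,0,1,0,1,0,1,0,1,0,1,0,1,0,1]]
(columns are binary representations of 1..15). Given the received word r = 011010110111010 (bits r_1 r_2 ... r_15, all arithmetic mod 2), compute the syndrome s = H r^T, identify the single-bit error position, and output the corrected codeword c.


s = (1, 0, 0, 0)^T, error position = 8, corrected codeword c = 011010100111010

Compute s = H r^T mod 2 one row at a time:
  s_1 = 1 + 0 + 1 + 1 + 1 + 0 + 1 + 0 = 5 ≡ 1 (mod 2).
  s_2 = 0 + 1 + 0 + 1 + 1 + 0 + 1 + 0 = 4 ≡ 0 (mod 2).
  s_3 = 1 + 1 + 0 + 1 + 1 + 1 + 1 + 0 = 6 ≡ 0 (mod 2).
  s_4 = 0 + 1 + 1 + 1 + 0 + 1 + 0 + 0 = 4 ≡ 0 (mod 2).
s = (1, 0, 0, 0)^T — this equals column 8 of H (binary 1000), so error is at position 8.
Correct: flip bit 8 of r = 011010110111010 to get c = 011010100111010.


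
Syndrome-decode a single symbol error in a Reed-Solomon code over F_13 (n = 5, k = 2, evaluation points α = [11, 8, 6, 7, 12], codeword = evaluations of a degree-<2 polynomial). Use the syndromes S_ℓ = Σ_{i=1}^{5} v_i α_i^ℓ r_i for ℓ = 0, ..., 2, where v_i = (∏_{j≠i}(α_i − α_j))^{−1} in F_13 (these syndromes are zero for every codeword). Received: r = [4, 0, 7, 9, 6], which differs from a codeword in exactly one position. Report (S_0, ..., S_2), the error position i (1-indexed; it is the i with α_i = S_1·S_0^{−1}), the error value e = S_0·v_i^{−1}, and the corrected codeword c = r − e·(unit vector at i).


S = (12, 5, 1), error at position 2, error magnitude e = 2, c = [4, 11, 7, 9, 6].

Step 1: column multipliers v_i = (∏_{j≠i}(α_i − α_j))^{−1} mod 13.
  i = 1 (α = 11): (11−8)(11−6)(11−7)(11−12) = 3·5·4·(−1) = −60 ≡ 5, so v_1 = 5^{−1} = 8 (mod 13).
  i = 2 (α = 8): (8−11)(8−6)(8−7)(8−12) = (−3)·2·1·(−4) = 24 ≡ 11, so v_2 = 11^{−1} = 6 (mod 13).
  i = 3 (α = 6): (6−11)(6−8)(6−7)(6−12) = (−5)·(−2)·(−1)·(−6) = 60 ≡ 8, so v_3 = 8^{−1} = 5 (mod 13).
  i = 4 (α = 7): (7−11)(7−8)(7−6)(7−12) = (−4)·(−1)·1·(−5) = −20 ≡ 6, so v_4 = 6^{−1} = 11 (mod 13).
  i = 5 (α = 12): (12−11)(12−8)(12−6)(12−7) = 1·4·6·5 = 120 ≡ 3, so v_5 = 3^{−1} = 9 (mod 13).
  v = [8, 6, 5, 11, 9].
Step 2: syndromes of r = [4, 0, 7, 9, 6] (all sums mod 13).
  S_0 = Σ v_i r_i = 8·4 + 6·0 + 5·7 + 11·9 + 9·6 = 220 ≡ 12.
  S_1 = Σ v_i α_i r_i = 8·11·4 + 6·8·0 + 5·6·7 + 11·7·9 + 9·12·6 = 1903 ≡ 5.
  α_i^2 mod 13 = [4, 12, 10, 10, 1].
  S_2 = Σ v_i α_i^2 r_i = 8·4·4 + 6·12·0 + 5·10·7 + 11·10·9 + 9·1·6 = 1522 ≡ 1.
  S = (12, 5, 1) ≠ 0, so r is not a codeword (an error is present).
Step 3: locate the error. For a single error e at position i, S_ℓ = v_i·e·α_i^ℓ, so α_err = S_1/S_0.
  S_0^{−1} = 12^{−1} = 12 (mod 13), so α_err = 5·12 = 60 ≡ 8 = α_2. Error position i = 2.
  Consistency check: S_2/S_1 = 1·8 = 8 ≡ 8 = α_err ✓ (single-error assumption holds).
Step 4: error magnitude e = S_0/v_2 = S_0·∏_{j≠2}(α_2 − α_j) = 12·11 = 132 ≡ 2 (mod 13).
Step 5: correct position 2: c_2 = r_2 − e = 0 − 2 ≡ 11 (mod 13). Hence c = [4, 11, 7, 9, 6].
  Check: interpolating c through the α_i gives m(x) = 8 + 2·x (degree < 2) with m(α_i) = c_i for every i, so c is indeed a codeword.


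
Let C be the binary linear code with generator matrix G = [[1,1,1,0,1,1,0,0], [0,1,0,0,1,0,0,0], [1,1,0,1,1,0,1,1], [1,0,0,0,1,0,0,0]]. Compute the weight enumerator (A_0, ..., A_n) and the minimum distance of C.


Weight distribution: A_0 = 1, A_2 = 3, A_3 = 3, A_4 = 3, A_5 = 2, A_6 = 1, A_7 = 3. Minimum distance d = 2.

Enumerate all 2^4 = 16 messages m ∈ F_2^4.
For each, compute codeword c = mG in F_2^8, then tally its weight.
  m = 0000 → c = 00000000, weight = 0.
  m = 1000 → c = 11101100, weight = 5.
  m = 0100 → c = 01001000, weight = 2.
  m = 1100 → c = 10100100, weight = 3.
  m = 0010 → c = 11011011, weight = 6.
  m = 1010 → c = 00110111, weight = 5.
  m = 0110 → c = 10010011, weight = 4.
  m = 1110 → c = 01111111, weight = 7.
  m = 0001 → c = 10001000, weight = 2.
  m = 1001 → c = 01100100, weight = 3.
  m = 0101 → c = 11000000, weight = 2.
  m = 1101 → c = 00101100, weight = 3.
  m = 0011 → c = 01010011, weight = 4.
  m = 1011 → c = 10111111, weight = 7.
  m = 0111 → c = 00011011, weight = 4.
  m = 1111 → c = 11110111, weight = 7.
Tally weights:
  weight 0: 1 codewords.
  weight 2: 3 codewords.
  weight 3: 3 codewords.
  weight 4: 3 codewords.
  weight 5: 2 codewords.
  weight 6: 1 codewords.
  weight 7: 3 codewords.
Minimum distance d = smallest w > 0 with A_w > 0 = 2.
Sanity: Σ A_w = 16 = 2^4 = 16 ✓.


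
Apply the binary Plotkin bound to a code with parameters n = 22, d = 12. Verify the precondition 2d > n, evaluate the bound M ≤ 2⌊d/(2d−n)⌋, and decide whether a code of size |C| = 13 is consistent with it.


Plotkin bound M ≤ 12; given |C| = 13 > bound (violated).

Check applicability: 2d = 24, n = 22.
2d − n = 2 > 0, so Plotkin applies.
Compute d/(2d−n) = 12/2 ≈ 6.0000.
⌊d/(2d−n)⌋ = 6.
Plotkin bound: M ≤ 2·6 = 12.
Given |C| = 13, check: VIOLATED.
This |C| is above the Plotkin bound, so no binary code with n = 22, d = 12 and 13 codewords exists.


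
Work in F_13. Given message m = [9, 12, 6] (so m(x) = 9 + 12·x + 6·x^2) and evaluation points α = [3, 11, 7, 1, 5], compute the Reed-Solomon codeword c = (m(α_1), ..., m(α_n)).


c = [8, 9, 10, 1, 11]

Message polynomial: m(x) = 9 + 12·x + 6·x^2 (mod 13).
For each evaluation point α_i, compute m(α_i) mod 13:
  α_1 = 3: Horner steps 6 → 4 → 8, so m(3) = 8.
  α_2 = 11: Horner steps 6 → 0 → 9, so m(11) = 9.
  α_3 = 7: Horner steps 6 → 2 → 10, so m(7) = 10.
  α_4 = 1: Horner steps 6 → 5 → 1, so m(1) = 1.
  α_5 = 5: Horner steps 6 → 3 → 11, so m(5) = 11.
Codeword c = [8, 9, 10, 1, 11] ∈ F_13^5.


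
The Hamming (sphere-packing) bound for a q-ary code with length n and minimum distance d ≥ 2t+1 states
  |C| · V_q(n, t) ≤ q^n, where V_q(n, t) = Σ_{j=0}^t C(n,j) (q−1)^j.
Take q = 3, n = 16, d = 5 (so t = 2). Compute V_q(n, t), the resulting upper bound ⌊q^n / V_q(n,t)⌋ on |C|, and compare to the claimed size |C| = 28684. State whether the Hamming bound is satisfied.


V_q(n, t) = 513, q^n = 43046721, Hamming bound = 83911, |C| = 28684 ≤ bound (satisfied).

Step 1: Compute V_q(n, t) = Σ_{j=0}^2 C(n, j) (q−1)^j.
  j = 0: C(16,0)·(2)^0 = 1·1 = 1.
  j = 1: C(16,1)·(2)^1 = 16·2 = 32.
  j = 2: C(16,2)·(2)^2 = 120·4 = 480.
  V_q(n, t) = 1 + 32 + 480 = 513.
Step 2: q^n = 3^16 = 43046721.
Step 3: Hamming bound ⌊q^n / V_q(n,t)⌋ = ⌊43046721/513⌋ = 83911.
Step 4: Compare |C| = 28684 to 83911: satisfied.
The claimed |C| lies below the Hamming bound.


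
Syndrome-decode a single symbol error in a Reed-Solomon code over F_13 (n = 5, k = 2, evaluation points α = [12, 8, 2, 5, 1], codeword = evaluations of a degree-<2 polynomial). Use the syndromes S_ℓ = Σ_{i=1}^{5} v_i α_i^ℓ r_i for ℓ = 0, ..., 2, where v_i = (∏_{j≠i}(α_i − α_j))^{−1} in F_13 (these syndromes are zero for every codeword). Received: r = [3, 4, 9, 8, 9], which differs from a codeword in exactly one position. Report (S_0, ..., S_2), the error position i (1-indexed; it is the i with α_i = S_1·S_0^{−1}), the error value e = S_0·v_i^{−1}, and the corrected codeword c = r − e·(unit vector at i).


S = (5, 10, 7), error at position 3, error magnitude e = 10, c = [3, 4, 12, 8, 9].

Step 1: column multipliers v_i = (∏_{j≠i}(α_i − α_j))^{−1} mod 13.
  i = 1 (α = 12): (12−8)(12−2)(12−5)(12−1) = 4·10·7·11 = 3080 ≡ 12, so v_1 = 12^{−1} = 12 (mod 13).
  i = 2 (α = 8): (8−12)(8−2)(8−5)(8−1) = (−4)·6·3·7 = −504 ≡ 3, so v_2 = 3^{−1} = 9 (mod 13).
  i = 3 (α = 2): (2−12)(2−8)(2−5)(2−1) = (−10)·(−6)·(−3)·1 = −180 ≡ 2, so v_3 = 2^{−1} = 7 (mod 13).
  i = 4 (α = 5): (5−12)(5−8)(5−2)(5−1) = (−7)·(−3)·3·4 = 252 ≡ 5, so v_4 = 5^{−1} = 8 (mod 13).
  i = 5 (α = 1): (1−12)(1−8)(1−2)(1−5) = (−11)·(−7)·(−1)·(−4) = 308 ≡ 9, so v_5 = 9^{−1} = 3 (mod 13).
  v = [12, 9, 7, 8, 3].
Step 2: syndromes of r = [3, 4, 9, 8, 9] (all sums mod 13).
  S_0 = Σ v_i r_i = 12·3 + 9·4 + 7·9 + 8·8 + 3·9 = 226 ≡ 5.
  S_1 = Σ v_i α_i r_i = 12·12·3 + 9·8·4 + 7·2·9 + 8·5·8 + 3·1·9 = 1193 ≡ 10.
  α_i^2 mod 13 = [1, 12, 4, 12, 1].
  S_2 = Σ v_i α_i^2 r_i = 12·1·3 + 9·12·4 + 7·4·9 + 8·12·8 + 3·1·9 = 1515 ≡ 7.
  S = (5, 10, 7) ≠ 0, so r is not a codeword (an error is present).
Step 3: locate the error. For a single error e at position i, S_ℓ = v_i·e·α_i^ℓ, so α_err = S_1/S_0.
  S_0^{−1} = 5^{−1} = 8 (mod 13), so α_err = 10·8 = 80 ≡ 2 = α_3. Error position i = 3.
  Consistency check: S_2/S_1 = 7·4 = 28 ≡ 2 = α_err ✓ (single-error assumption holds).
Step 4: error magnitude e = S_0/v_3 = S_0·∏_{j≠3}(α_3 − α_j) = 5·2 = 10 ≡ 10 (mod 13).
Step 5: correct position 3: c_3 = r_3 − e = 9 − 10 ≡ 12 (mod 13). Hence c = [3, 4, 12, 8, 9].
  Check: interpolating c through the α_i gives m(x) = 6 + 3·x (degree < 2) with m(α_i) = c_i for every i, so c is indeed a codeword.


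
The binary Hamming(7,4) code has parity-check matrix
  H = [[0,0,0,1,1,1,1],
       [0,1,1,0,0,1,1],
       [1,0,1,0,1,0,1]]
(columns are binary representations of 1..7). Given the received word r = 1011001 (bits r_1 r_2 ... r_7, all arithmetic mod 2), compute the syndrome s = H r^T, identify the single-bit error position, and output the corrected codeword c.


s = (0, 0, 1)^T, error position = 1, corrected codeword c = 0011001

Compute s = H r^T mod 2 one row at a time:
  s_1 = 1 + 0 + 0 + 1 = 2 ≡ 0 (mod 2).
  s_2 = 0 + 1 + 0 + 1 = 2 ≡ 0 (mod 2).
  s_3 = 1 + 1 + 0 + 1 = 3 ≡ 1 (mod 2).
s = (0, 0, 1)^T — this equals column 1 of H (binary 001), so error is at position 1.
Correct: flip bit 1 of r = 1011001 to get c = 0011001.


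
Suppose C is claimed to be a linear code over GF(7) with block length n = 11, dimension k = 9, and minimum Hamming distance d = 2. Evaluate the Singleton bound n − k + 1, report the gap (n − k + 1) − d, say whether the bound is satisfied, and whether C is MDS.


Singleton RHS = n − k + 1 = 3, slack = 1, bound satisfied, not MDS.

Singleton bound: d ≤ n − k + 1.
Here n = 11, k = 9, so n − k + 1 = 3.
Given d = 2, check d ≤ 3: YES.
Slack = (n − k + 1) − d = 1.
The code is NOT MDS (slack = 1 > 0).
Description: the claimed parameters are [11, 9, 2]_7; such a code would be non-MDS.


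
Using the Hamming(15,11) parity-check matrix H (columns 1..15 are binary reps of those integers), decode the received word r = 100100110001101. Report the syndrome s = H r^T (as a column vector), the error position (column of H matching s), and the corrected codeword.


s = (0, 1, 0, 0)^T, error position = 4, corrected codeword c = 100000110001101

Compute s = H r^T mod 2 one row at a time:
  s_1 = 1 + 0 + 0 + 0 + 1 + 1 + 0 + 1 = 4 ≡ 0 (mod 2).
  s_2 = 1 + 0 + 0 + 1 + 1 + 1 + 0 + 1 = 5 ≡ 1 (mod 2).
  s_3 = 0 + 0 + 0 + 1 + 0 + 0 + 0 + 1 = 2 ≡ 0 (mod 2).
  s_4 = 1 + 0 + 0 + 1 + 0 + 0 + 1 + 1 = 4 ≡ 0 (mod 2).
s = (0, 1, 0, 0)^T — this equals column 4 of H (binary 0100), so error is at position 4.
Correct: flip bit 4 of r = 100100110001101 to get c = 100000110001101.


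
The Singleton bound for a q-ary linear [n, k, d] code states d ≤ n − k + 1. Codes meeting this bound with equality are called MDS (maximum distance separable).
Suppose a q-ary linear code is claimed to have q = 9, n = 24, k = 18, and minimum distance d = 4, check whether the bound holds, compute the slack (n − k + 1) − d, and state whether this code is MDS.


Singleton RHS = n − k + 1 = 7, slack = 3, bound satisfied, not MDS.

Singleton bound: d ≤ n − k + 1.
Here n = 24, k = 18, so n − k + 1 = 7.
Given d = 4, check d ≤ 7: YES.
Slack = (n − k + 1) − d = 3.
The code is NOT MDS (slack = 3 > 0).
Description: the claimed parameters are [24, 18, 4]_9; such a code would be non-MDS.


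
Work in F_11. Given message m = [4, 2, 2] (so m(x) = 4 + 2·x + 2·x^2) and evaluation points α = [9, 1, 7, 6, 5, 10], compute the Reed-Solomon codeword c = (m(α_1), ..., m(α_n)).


c = [8, 8, 6, 0, 9, 4]

Message polynomial: m(x) = 4 + 2·x + 2·x^2 (mod 11).
For each evaluation point α_i, compute m(α_i) mod 11:
  α_1 = 9: Horner steps 2 → 9 → 8, so m(9) = 8.
  α_2 = 1: Horner steps 2 → 4 → 8, so m(1) = 8.
  α_3 = 7: Horner steps 2 → 5 → 6, so m(7) = 6.
  α_4 = 6: Horner steps 2 → 3 → 0, so m(6) = 0.
  α_5 = 5: Horner steps 2 → 1 → 9, so m(5) = 9.
  α_6 = 10: Horner steps 2 → 0 → 4, so m(10) = 4.
Codeword c = [8, 8, 6, 0, 9, 4] ∈ F_11^6.


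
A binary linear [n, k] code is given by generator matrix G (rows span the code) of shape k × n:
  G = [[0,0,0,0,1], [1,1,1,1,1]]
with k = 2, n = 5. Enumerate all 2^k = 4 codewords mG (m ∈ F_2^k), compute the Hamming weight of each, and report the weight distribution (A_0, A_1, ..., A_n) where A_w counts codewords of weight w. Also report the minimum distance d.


Weight distribution: A_0 = 1, A_1 = 1, A_4 = 1, A_5 = 1. Minimum distance d = 1.

Enumerate all 2^2 = 4 messages m ∈ F_2^2.
For each, compute codeword c = mG in F_2^5, then tally its weight.
  m = 00 → c = 00000, weight = 0.
  m = 10 → c = 00001, weight = 1.
  m = 01 → c = 11111, weight = 5.
  m = 11 → c = 11110, weight = 4.
Tally weights:
  weight 0: 1 codewords.
  weight 1: 1 codewords.
  weight 4: 1 codewords.
  weight 5: 1 codewords.
Minimum distance d = smallest w > 0 with A_w > 0 = 1.
Sanity: Σ A_w = 4 = 2^2 = 4 ✓.


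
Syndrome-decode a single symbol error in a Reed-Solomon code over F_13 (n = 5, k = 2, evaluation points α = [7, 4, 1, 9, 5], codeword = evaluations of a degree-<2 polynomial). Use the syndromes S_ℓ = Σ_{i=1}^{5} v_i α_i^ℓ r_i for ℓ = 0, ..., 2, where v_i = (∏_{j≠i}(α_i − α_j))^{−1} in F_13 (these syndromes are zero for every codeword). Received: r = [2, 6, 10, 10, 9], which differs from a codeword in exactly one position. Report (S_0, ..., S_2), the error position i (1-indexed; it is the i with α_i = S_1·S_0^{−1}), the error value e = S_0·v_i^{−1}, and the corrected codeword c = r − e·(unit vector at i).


S = (10, 12, 4), error at position 4, error magnitude e = 2, c = [2, 6, 10, 8, 9].

Step 1: column multipliers v_i = (∏_{j≠i}(α_i − α_j))^{−1} mod 13.
  i = 1 (α = 7): (7−4)(7−1)(7−9)(7−5) = 3·6·(−2)·2 = −72 ≡ 6, so v_1 = 6^{−1} = 11 (mod 13).
  i = 2 (α = 4): (4−7)(4−1)(4−9)(4−5) = (−3)·3·(−5)·(−1) = −45 ≡ 7, so v_2 = 7^{−1} = 2 (mod 13).
  i = 3 (α = 1): (1−7)(1−4)(1−9)(1−5) = (−6)·(−3)·(−8)·(−4) = 576 ≡ 4, so v_3 = 4^{−1} = 10 (mod 13).
  i = 4 (α = 9): (9−7)(9−4)(9−1)(9−5) = 2·5·8·4 = 320 ≡ 8, so v_4 = 8^{−1} = 5 (mod 13).
  i = 5 (α = 5): (5−7)(5−4)(5−1)(5−9) = (−2)·1·4·(−4) = 32 ≡ 6, so v_5 = 6^{−1} = 11 (mod 13).
  v = [11, 2, 10, 5, 11].
Step 2: syndromes of r = [2, 6, 10, 10, 9] (all sums mod 13).
  S_0 = Σ v_i r_i = 11·2 + 2·6 + 10·10 + 5·10 + 11·9 = 283 ≡ 10.
  S_1 = Σ v_i α_i r_i = 11·7·2 + 2·4·6 + 10·1·10 + 5·9·10 + 11·5·9 = 1247 ≡ 12.
  α_i^2 mod 13 = [10, 3, 1, 3, 12].
  S_2 = Σ v_i α_i^2 r_i = 11·10·2 + 2·3·6 + 10·1·10 + 5·3·10 + 11·12·9 = 1694 ≡ 4.
  S = (10, 12, 4) ≠ 0, so r is not a codeword (an error is present).
Step 3: locate the error. For a single error e at position i, S_ℓ = v_i·e·α_i^ℓ, so α_err = S_1/S_0.
  S_0^{−1} = 10^{−1} = 4 (mod 13), so α_err = 12·4 = 48 ≡ 9 = α_4. Error position i = 4.
  Consistency check: S_2/S_1 = 4·12 = 48 ≡ 9 = α_err ✓ (single-error assumption holds).
Step 4: error magnitude e = S_0/v_4 = S_0·∏_{j≠4}(α_4 − α_j) = 10·8 = 80 ≡ 2 (mod 13).
Step 5: correct position 4: c_4 = r_4 − e = 10 − 2 ≡ 8 (mod 13). Hence c = [2, 6, 10, 8, 9].
  Check: interpolating c through the α_i gives m(x) = 7 + 3·x (degree < 2) with m(α_i) = c_i for every i, so c is indeed a codeword.


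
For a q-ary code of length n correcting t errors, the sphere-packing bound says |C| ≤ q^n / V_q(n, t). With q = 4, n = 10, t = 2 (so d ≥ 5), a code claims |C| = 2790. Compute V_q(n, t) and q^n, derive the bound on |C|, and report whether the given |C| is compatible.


V_q(n, t) = 436, q^n = 1048576, Hamming bound = 2404, |C| = 2790 > bound (violated).

Step 1: Compute V_q(n, t) = Σ_{j=0}^2 C(n, j) (q−1)^j.
  j = 0: C(10,0)·(3)^0 = 1·1 = 1.
  j = 1: C(10,1)·(3)^1 = 10·3 = 30.
  j = 2: C(10,2)·(3)^2 = 45·9 = 405.
  V_q(n, t) = 1 + 30 + 405 = 436.
Step 2: q^n = 4^10 = 1048576.
Step 3: Hamming bound ⌊q^n / V_q(n,t)⌋ = ⌊1048576/436⌋ = 2404.
Step 4: Compare |C| = 2790 to 2404: violated.
The claimed |C| lies above the Hamming bound, so no 4-ary code of length 10 with d ≥ 5 can have 2790 codewords.


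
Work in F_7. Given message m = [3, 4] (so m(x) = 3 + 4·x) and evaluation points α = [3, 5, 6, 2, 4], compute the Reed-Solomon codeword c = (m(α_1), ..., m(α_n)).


c = [1, 2, 6, 4, 5]

Message polynomial: m(x) = 3 + 4·x (mod 7).
For each evaluation point α_i, compute m(α_i) mod 7:
  α_1 = 3: Horner steps 4 → 1, so m(3) = 1.
  α_2 = 5: Horner steps 4 → 2, so m(5) = 2.
  α_3 = 6: Horner steps 4 → 6, so m(6) = 6.
  α_4 = 2: Horner steps 4 → 4, so m(2) = 4.
  α_5 = 4: Horner steps 4 → 5, so m(4) = 5.
Codeword c = [1, 2, 6, 4, 5] ∈ F_7^5.


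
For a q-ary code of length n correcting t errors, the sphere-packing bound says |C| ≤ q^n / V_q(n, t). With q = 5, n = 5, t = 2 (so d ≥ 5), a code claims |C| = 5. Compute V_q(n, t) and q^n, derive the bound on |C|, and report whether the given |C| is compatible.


V_q(n, t) = 181, q^n = 3125, Hamming bound = 17, |C| = 5 ≤ bound (satisfied).

Step 1: Compute V_q(n, t) = Σ_{j=0}^2 C(n, j) (q−1)^j.
  j = 0: C(5,0)·(4)^0 = 1·1 = 1.
  j = 1: C(5,1)·(4)^1 = 5·4 = 20.
  j = 2: C(5,2)·(4)^2 = 10·16 = 160.
  V_q(n, t) = 1 + 20 + 160 = 181.
Step 2: q^n = 5^5 = 3125.
Step 3: Hamming bound ⌊q^n / V_q(n,t)⌋ = ⌊3125/181⌋ = 17.
Step 4: Compare |C| = 5 to 17: satisfied.
The claimed |C| lies below the Hamming bound.


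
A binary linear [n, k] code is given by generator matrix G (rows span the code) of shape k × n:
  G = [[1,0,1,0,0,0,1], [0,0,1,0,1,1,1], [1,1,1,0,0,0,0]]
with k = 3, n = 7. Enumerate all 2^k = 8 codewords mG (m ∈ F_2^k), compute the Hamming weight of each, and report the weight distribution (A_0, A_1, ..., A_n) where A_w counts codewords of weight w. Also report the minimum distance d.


Weight distribution: A_0 = 1, A_2 = 1, A_3 = 3, A_4 = 2, A_5 = 1. Minimum distance d = 2.

Enumerate all 2^3 = 8 messages m ∈ F_2^3.
For each, compute codeword c = mG in F_2^7, then tally its weight.
  m = 000 → c = 0000000, weight = 0.
  m = 100 → c = 1010001, weight = 3.
  m = 010 → c = 0010111, weight = 4.
  m = 110 → c = 1000110, weight = 3.
  m = 001 → c = 1110000, weight = 3.
  m = 101 → c = 0100001, weight = 2.
  m = 011 → c = 1100111, weight = 5.
  m = 111 → c = 0110110, weight = 4.
Tally weights:
  weight 0: 1 codewords.
  weight 2: 1 codewords.
  weight 3: 3 codewords.
  weight 4: 2 codewords.
  weight 5: 1 codewords.
Minimum distance d = smallest w > 0 with A_w > 0 = 2.
Sanity: Σ A_w = 8 = 2^3 = 8 ✓.


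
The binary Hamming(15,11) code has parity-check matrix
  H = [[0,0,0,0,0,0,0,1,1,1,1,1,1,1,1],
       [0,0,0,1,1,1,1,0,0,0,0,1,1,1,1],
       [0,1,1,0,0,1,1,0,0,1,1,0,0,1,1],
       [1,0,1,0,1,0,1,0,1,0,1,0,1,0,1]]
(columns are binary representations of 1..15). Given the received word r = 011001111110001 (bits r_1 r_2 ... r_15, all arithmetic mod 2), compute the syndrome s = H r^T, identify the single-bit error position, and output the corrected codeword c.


s = (1, 1, 1, 1)^T, error position = 15, corrected codeword c = 011001111110000

Compute s = H r^T mod 2 one row at a time:
  s_1 = 1 + 1 + 1 + 1 + 0 + 0 + 0 + 1 = 5 ≡ 1 (mod 2).
  s_2 = 0 + 0 + 1 + 1 + 0 + 0 + 0 + 1 = 3 ≡ 1 (mod 2).
  s_3 = 1 + 1 + 1 + 1 + 1 + 1 + 0 + 1 = 7 ≡ 1 (mod 2).
  s_4 = 0 + 1 + 0 + 1 + 1 + 1 + 0 + 1 = 5 ≡ 1 (mod 2).
s = (1, 1, 1, 1)^T — this equals column 15 of H (binary 1111), so error is at position 15.
Correct: flip bit 15 of r = 011001111110001 to get c = 011001111110000.


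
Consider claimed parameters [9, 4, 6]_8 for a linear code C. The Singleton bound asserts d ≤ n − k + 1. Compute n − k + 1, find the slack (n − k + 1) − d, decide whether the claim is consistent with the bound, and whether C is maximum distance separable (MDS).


Singleton RHS = n − k + 1 = 6, slack = 0, bound satisfied, MDS.

Singleton bound: d ≤ n − k + 1.
Here n = 9, k = 4, so n − k + 1 = 6.
Given d = 6, check d ≤ 6: YES.
Slack = (n − k + 1) − d = 0.
The code is MDS (slack = 0).
Description: the claimed parameters are [9, 4, 6]_8; such a code would be MDS (meets Singleton bound).


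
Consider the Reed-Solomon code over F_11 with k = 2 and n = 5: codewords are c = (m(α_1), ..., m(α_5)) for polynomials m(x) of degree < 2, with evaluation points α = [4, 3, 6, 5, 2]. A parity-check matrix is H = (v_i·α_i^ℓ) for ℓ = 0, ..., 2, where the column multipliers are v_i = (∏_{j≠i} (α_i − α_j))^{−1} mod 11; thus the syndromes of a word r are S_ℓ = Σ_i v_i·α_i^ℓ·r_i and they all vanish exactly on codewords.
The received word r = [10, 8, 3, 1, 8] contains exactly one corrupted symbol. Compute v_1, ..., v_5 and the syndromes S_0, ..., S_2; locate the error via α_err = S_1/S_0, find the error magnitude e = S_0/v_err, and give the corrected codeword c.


S = (1, 2, 4), error at position 5, error magnitude e = 2, c = [10, 8, 3, 1, 6].

Step 1: column multipliers v_i = (∏_{j≠i}(α_i − α_j))^{−1} mod 11.
  i = 1 (α = 4): (4−3)(4−6)(4−5)(4−2) = 1·(−2)·(−1)·2 = 4 ≡ 4, so v_1 = 4^{−1} = 3 (mod 11).
  i = 2 (α = 3): (3−4)(3−6)(3−5)(3−2) = (−1)·(−3)·(−2)·1 = −6 ≡ 5, so v_2 = 5^{−1} = 9 (mod 11).
  i = 3 (α = 6): (6−4)(6−3)(6−5)(6−2) = 2·3·1·4 = 24 ≡ 2, so v_3 = 2^{−1} = 6 (mod 11).
  i = 4 (α = 5): (5−4)(5−3)(5−6)(5−2) = 1·2·(−1)·3 = −6 ≡ 5, so v_4 = 5^{−1} = 9 (mod 11).
  i = 5 (α = 2): (2−4)(2−3)(2−6)(2−5) = (−2)·(−1)·(−4)·(−3) = 24 ≡ 2, so v_5 = 2^{−1} = 6 (mod 11).
  v = [3, 9, 6, 9, 6].
Step 2: syndromes of r = [10, 8, 3, 1, 8] (all sums mod 11).
  S_0 = Σ v_i r_i = 3·10 + 9·8 + 6·3 + 9·1 + 6·8 = 177 ≡ 1.
  S_1 = Σ v_i α_i r_i = 3·4·10 + 9·3·8 + 6·6·3 + 9·5·1 + 6·2·8 = 585 ≡ 2.
  α_i^2 mod 11 = [5, 9, 3, 3, 4].
  S_2 = Σ v_i α_i^2 r_i = 3·5·10 + 9·9·8 + 6·3·3 + 9·3·1 + 6·4·8 = 1071 ≡ 4.
  S = (1, 2, 4) ≠ 0, so r is not a codeword (an error is present).
Step 3: locate the error. For a single error e at position i, S_ℓ = v_i·e·α_i^ℓ, so α_err = S_1/S_0.
  S_0^{−1} = 1^{−1} = 1 (mod 11), so α_err = 2·1 = 2 ≡ 2 = α_5. Error position i = 5.
  Consistency check: S_2/S_1 = 4·6 = 24 ≡ 2 = α_err ✓ (single-error assumption holds).
Step 4: error magnitude e = S_0/v_5 = S_0·∏_{j≠5}(α_5 − α_j) = 1·2 = 2 ≡ 2 (mod 11).
Step 5: correct position 5: c_5 = r_5 − e = 8 − 2 ≡ 6 (mod 11). Hence c = [10, 8, 3, 1, 6].
  Check: interpolating c through the α_i gives m(x) = 2 + 2·x (degree < 2) with m(α_i) = c_i for every i, so c is indeed a codeword.


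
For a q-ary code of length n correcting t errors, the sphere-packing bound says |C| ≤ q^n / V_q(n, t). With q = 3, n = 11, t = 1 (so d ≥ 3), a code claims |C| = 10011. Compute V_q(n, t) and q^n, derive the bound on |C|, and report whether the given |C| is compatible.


V_q(n, t) = 23, q^n = 177147, Hamming bound = 7702, |C| = 10011 > bound (violated).

Step 1: Compute V_q(n, t) = Σ_{j=0}^1 C(n, j) (q−1)^j.
  j = 0: C(11,0)·(2)^0 = 1·1 = 1.
  j = 1: C(11,1)·(2)^1 = 11·2 = 22.
  V_q(n, t) = 1 + 22 = 23.
Step 2: q^n = 3^11 = 177147.
Step 3: Hamming bound ⌊q^n / V_q(n,t)⌋ = ⌊177147/23⌋ = 7702.
Step 4: Compare |C| = 10011 to 7702: violated.
The claimed |C| lies above the Hamming bound, so no 3-ary code of length 11 with d ≥ 3 can have 10011 codewords.


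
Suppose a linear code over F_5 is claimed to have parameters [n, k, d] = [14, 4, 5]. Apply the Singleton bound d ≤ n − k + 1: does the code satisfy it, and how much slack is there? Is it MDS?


Singleton RHS = n − k + 1 = 11, slack = 6, bound satisfied, not MDS.

Singleton bound: d ≤ n − k + 1.
Here n = 14, k = 4, so n − k + 1 = 11.
Given d = 5, check d ≤ 11: YES.
Slack = (n − k + 1) − d = 6.
The code is NOT MDS (slack = 6 > 0).
Description: the claimed parameters are [14, 4, 5]_5; such a code would be non-MDS.


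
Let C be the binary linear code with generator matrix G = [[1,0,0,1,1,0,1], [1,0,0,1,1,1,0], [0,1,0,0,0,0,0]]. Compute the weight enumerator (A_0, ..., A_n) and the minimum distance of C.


Weight distribution: A_0 = 1, A_1 = 1, A_2 = 1, A_3 = 1, A_4 = 2, A_5 = 2. Minimum distance d = 1.

Enumerate all 2^3 = 8 messages m ∈ F_2^3.
For each, compute codeword c = mG in F_2^7, then tally its weight.
  m = 000 → c = 0000000, weight = 0.
  m = 100 → c = 1001101, weight = 4.
  m = 010 → c = 1001110, weight = 4.
  m = 110 → c = 0000011, weight = 2.
  m = 001 → c = 0100000, weight = 1.
  m = 101 → c = 1101101, weight = 5.
  m = 011 → c = 1101110, weight = 5.
  m = 111 → c = 0100011, weight = 3.
Tally weights:
  weight 0: 1 codewords.
  weight 1: 1 codewords.
  weight 2: 1 codewords.
  weight 3: 1 codewords.
  weight 4: 2 codewords.
  weight 5: 2 codewords.
Minimum distance d = smallest w > 0 with A_w > 0 = 1.
Sanity: Σ A_w = 8 = 2^3 = 8 ✓.


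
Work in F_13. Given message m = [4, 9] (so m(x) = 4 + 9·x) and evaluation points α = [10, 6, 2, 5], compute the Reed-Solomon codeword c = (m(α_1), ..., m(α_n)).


c = [3, 6, 9, 10]

Message polynomial: m(x) = 4 + 9·x (mod 13).
For each evaluation point α_i, compute m(α_i) mod 13:
  α_1 = 10: Horner steps 9 → 3, so m(10) = 3.
  α_2 = 6: Horner steps 9 → 6, so m(6) = 6.
  α_3 = 2: Horner steps 9 → 9, so m(2) = 9.
  α_4 = 5: Horner steps 9 → 10, so m(5) = 10.
Codeword c = [3, 6, 9, 10] ∈ F_13^4.


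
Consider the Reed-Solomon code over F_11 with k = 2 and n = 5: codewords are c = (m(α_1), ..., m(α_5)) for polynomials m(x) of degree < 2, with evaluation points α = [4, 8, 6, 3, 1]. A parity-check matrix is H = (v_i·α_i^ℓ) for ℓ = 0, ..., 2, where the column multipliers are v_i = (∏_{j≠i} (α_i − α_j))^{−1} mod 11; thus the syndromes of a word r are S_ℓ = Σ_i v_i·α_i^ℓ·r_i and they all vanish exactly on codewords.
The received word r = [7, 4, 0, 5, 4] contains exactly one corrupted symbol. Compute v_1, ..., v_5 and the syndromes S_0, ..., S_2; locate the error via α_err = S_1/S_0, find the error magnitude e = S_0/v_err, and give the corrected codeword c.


S = (3, 3, 3), error at position 5, error magnitude e = 3, c = [7, 4, 0, 5, 1].

Step 1: column multipliers v_i = (∏_{j≠i}(α_i − α_j))^{−1} mod 11.
  i = 1 (α = 4): (4−8)(4−6)(4−3)(4−1) = (−4)·(−2)·1·3 = 24 ≡ 2, so v_1 = 2^{−1} = 6 (mod 11).
  i = 2 (α = 8): (8−4)(8−6)(8−3)(8−1) = 4·2·5·7 = 280 ≡ 5, so v_2 = 5^{−1} = 9 (mod 11).
  i = 3 (α = 6): (6−4)(6−8)(6−3)(6−1) = 2·(−2)·3·5 = −60 ≡ 6, so v_3 = 6^{−1} = 2 (mod 11).
  i = 4 (α = 3): (3−4)(3−8)(3−6)(3−1) = (−1)·(−5)·(−3)·2 = −30 ≡ 3, so v_4 = 3^{−1} = 4 (mod 11).
  i = 5 (α = 1): (1−4)(1−8)(1−6)(1−3) = (−3)·(−7)·(−5)·(−2) = 210 ≡ 1, so v_5 = 1^{−1} = 1 (mod 11).
  v = [6, 9, 2, 4, 1].
Step 2: syndromes of r = [7, 4, 0, 5, 4] (all sums mod 11).
  S_0 = Σ v_i r_i = 6·7 + 9·4 + 2·0 + 4·5 + 1·4 = 102 ≡ 3.
  S_1 = Σ v_i α_i r_i = 6·4·7 + 9·8·4 + 2·6·0 + 4·3·5 + 1·1·4 = 520 ≡ 3.
  α_i^2 mod 11 = [5, 9, 3, 9, 1].
  S_2 = Σ v_i α_i^2 r_i = 6·5·7 + 9·9·4 + 2·3·0 + 4·9·5 + 1·1·4 = 718 ≡ 3.
  S = (3, 3, 3) ≠ 0, so r is not a codeword (an error is present).
Step 3: locate the error. For a single error e at position i, S_ℓ = v_i·e·α_i^ℓ, so α_err = S_1/S_0.
  S_0^{−1} = 3^{−1} = 4 (mod 11), so α_err = 3·4 = 12 ≡ 1 = α_5. Error position i = 5.
  Consistency check: S_2/S_1 = 3·4 = 12 ≡ 1 = α_err ✓ (single-error assumption holds).
Step 4: error magnitude e = S_0/v_5 = S_0·∏_{j≠5}(α_5 − α_j) = 3·1 = 3 ≡ 3 (mod 11).
Step 5: correct position 5: c_5 = r_5 − e = 4 − 3 ≡ 1 (mod 11). Hence c = [7, 4, 0, 5, 1].
  Check: interpolating c through the α_i gives m(x) = 10 + 2·x (degree < 2) with m(α_i) = c_i for every i, so c is indeed a codeword.
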